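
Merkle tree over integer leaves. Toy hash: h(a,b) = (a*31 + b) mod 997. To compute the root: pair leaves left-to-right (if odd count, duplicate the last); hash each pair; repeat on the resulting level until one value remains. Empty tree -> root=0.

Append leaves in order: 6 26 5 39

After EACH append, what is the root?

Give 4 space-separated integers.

After append 6 (leaves=[6]):
  L0: [6]
  root=6
After append 26 (leaves=[6, 26]):
  L0: [6, 26]
  L1: h(6,26)=(6*31+26)%997=212 -> [212]
  root=212
After append 5 (leaves=[6, 26, 5]):
  L0: [6, 26, 5]
  L1: h(6,26)=(6*31+26)%997=212 h(5,5)=(5*31+5)%997=160 -> [212, 160]
  L2: h(212,160)=(212*31+160)%997=750 -> [750]
  root=750
After append 39 (leaves=[6, 26, 5, 39]):
  L0: [6, 26, 5, 39]
  L1: h(6,26)=(6*31+26)%997=212 h(5,39)=(5*31+39)%997=194 -> [212, 194]
  L2: h(212,194)=(212*31+194)%997=784 -> [784]
  root=784

Answer: 6 212 750 784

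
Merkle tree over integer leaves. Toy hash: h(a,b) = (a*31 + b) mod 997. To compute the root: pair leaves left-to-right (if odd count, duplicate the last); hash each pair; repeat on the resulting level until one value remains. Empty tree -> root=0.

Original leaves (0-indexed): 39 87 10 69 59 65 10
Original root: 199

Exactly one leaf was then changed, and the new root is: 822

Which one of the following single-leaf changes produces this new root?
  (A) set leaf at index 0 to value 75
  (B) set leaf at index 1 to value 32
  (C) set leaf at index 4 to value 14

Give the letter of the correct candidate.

Original leaves: [39, 87, 10, 69, 59, 65, 10]
Target new root: 822
Try each candidate change and compute the resulting root:
Candidate A: set leaf[0] = 75 -> leaves = [75, 87, 10, 69, 59, 65, 10]
  L0: [75, 87, 10, 69, 59, 65, 10]
  L1: h(75,87)=(75*31+87)%997=418 h(10,69)=(10*31+69)%997=379 h(59,65)=(59*31+65)%997=897 h(10,10)=(10*31+10)%997=320 -> [418, 379, 897, 320]
  L2: h(418,379)=(418*31+379)%997=376 h(897,320)=(897*31+320)%997=211 -> [376, 211]
  L3: h(376,211)=(376*31+211)%997=900 -> [900]
  root = 900 != target 822
Candidate B: set leaf[1] = 32 -> leaves = [39, 32, 10, 69, 59, 65, 10]
  L0: [39, 32, 10, 69, 59, 65, 10]
  L1: h(39,32)=(39*31+32)%997=244 h(10,69)=(10*31+69)%997=379 h(59,65)=(59*31+65)%997=897 h(10,10)=(10*31+10)%997=320 -> [244, 379, 897, 320]
  L2: h(244,379)=(244*31+379)%997=964 h(897,320)=(897*31+320)%997=211 -> [964, 211]
  L3: h(964,211)=(964*31+211)%997=185 -> [185]
  root = 185 != target 822
Candidate C: set leaf[4] = 14 -> leaves = [39, 87, 10, 69, 14, 65, 10]
  L0: [39, 87, 10, 69, 14, 65, 10]
  L1: h(39,87)=(39*31+87)%997=299 h(10,69)=(10*31+69)%997=379 h(14,65)=(14*31+65)%997=499 h(10,10)=(10*31+10)%997=320 -> [299, 379, 499, 320]
  L2: h(299,379)=(299*31+379)%997=675 h(499,320)=(499*31+320)%997=834 -> [675, 834]
  L3: h(675,834)=(675*31+834)%997=822 -> [822]
  root = 822 == target 822  ** MATCH **
Candidate C produces the target root.

Answer: C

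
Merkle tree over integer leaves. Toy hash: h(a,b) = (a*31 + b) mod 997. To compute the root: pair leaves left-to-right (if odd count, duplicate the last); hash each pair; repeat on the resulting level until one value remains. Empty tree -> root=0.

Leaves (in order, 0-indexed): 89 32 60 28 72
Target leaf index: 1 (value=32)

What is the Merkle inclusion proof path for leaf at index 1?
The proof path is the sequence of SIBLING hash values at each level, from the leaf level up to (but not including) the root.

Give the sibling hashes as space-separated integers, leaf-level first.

L0 (leaves): [89, 32, 60, 28, 72], target index=1
L1: h(89,32)=(89*31+32)%997=797 [pair 0] h(60,28)=(60*31+28)%997=891 [pair 1] h(72,72)=(72*31+72)%997=310 [pair 2] -> [797, 891, 310]
  Sibling for proof at L0: 89
L2: h(797,891)=(797*31+891)%997=673 [pair 0] h(310,310)=(310*31+310)%997=947 [pair 1] -> [673, 947]
  Sibling for proof at L1: 891
L3: h(673,947)=(673*31+947)%997=873 [pair 0] -> [873]
  Sibling for proof at L2: 947
Root: 873
Proof path (sibling hashes from leaf to root): [89, 891, 947]

Answer: 89 891 947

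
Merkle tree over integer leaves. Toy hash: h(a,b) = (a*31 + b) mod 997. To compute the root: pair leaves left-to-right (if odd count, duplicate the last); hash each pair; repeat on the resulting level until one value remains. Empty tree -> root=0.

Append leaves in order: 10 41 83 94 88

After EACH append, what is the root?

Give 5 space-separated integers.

Answer: 10 351 576 587 633

Derivation:
After append 10 (leaves=[10]):
  L0: [10]
  root=10
After append 41 (leaves=[10, 41]):
  L0: [10, 41]
  L1: h(10,41)=(10*31+41)%997=351 -> [351]
  root=351
After append 83 (leaves=[10, 41, 83]):
  L0: [10, 41, 83]
  L1: h(10,41)=(10*31+41)%997=351 h(83,83)=(83*31+83)%997=662 -> [351, 662]
  L2: h(351,662)=(351*31+662)%997=576 -> [576]
  root=576
After append 94 (leaves=[10, 41, 83, 94]):
  L0: [10, 41, 83, 94]
  L1: h(10,41)=(10*31+41)%997=351 h(83,94)=(83*31+94)%997=673 -> [351, 673]
  L2: h(351,673)=(351*31+673)%997=587 -> [587]
  root=587
After append 88 (leaves=[10, 41, 83, 94, 88]):
  L0: [10, 41, 83, 94, 88]
  L1: h(10,41)=(10*31+41)%997=351 h(83,94)=(83*31+94)%997=673 h(88,88)=(88*31+88)%997=822 -> [351, 673, 822]
  L2: h(351,673)=(351*31+673)%997=587 h(822,822)=(822*31+822)%997=382 -> [587, 382]
  L3: h(587,382)=(587*31+382)%997=633 -> [633]
  root=633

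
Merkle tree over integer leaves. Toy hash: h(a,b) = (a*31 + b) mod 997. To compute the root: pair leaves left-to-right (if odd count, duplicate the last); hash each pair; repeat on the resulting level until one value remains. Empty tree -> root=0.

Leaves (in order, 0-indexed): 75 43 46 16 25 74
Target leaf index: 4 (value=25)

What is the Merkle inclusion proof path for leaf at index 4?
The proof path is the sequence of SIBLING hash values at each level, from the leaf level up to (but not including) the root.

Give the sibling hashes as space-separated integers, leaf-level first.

L0 (leaves): [75, 43, 46, 16, 25, 74], target index=4
L1: h(75,43)=(75*31+43)%997=374 [pair 0] h(46,16)=(46*31+16)%997=445 [pair 1] h(25,74)=(25*31+74)%997=849 [pair 2] -> [374, 445, 849]
  Sibling for proof at L0: 74
L2: h(374,445)=(374*31+445)%997=75 [pair 0] h(849,849)=(849*31+849)%997=249 [pair 1] -> [75, 249]
  Sibling for proof at L1: 849
L3: h(75,249)=(75*31+249)%997=580 [pair 0] -> [580]
  Sibling for proof at L2: 75
Root: 580
Proof path (sibling hashes from leaf to root): [74, 849, 75]

Answer: 74 849 75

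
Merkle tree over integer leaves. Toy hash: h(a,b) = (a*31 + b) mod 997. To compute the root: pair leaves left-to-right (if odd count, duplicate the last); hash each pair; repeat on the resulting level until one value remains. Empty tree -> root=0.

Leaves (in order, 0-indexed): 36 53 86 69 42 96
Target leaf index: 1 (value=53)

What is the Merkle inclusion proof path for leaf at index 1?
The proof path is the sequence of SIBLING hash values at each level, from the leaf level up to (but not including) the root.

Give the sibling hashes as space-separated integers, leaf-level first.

Answer: 36 741 868

Derivation:
L0 (leaves): [36, 53, 86, 69, 42, 96], target index=1
L1: h(36,53)=(36*31+53)%997=172 [pair 0] h(86,69)=(86*31+69)%997=741 [pair 1] h(42,96)=(42*31+96)%997=401 [pair 2] -> [172, 741, 401]
  Sibling for proof at L0: 36
L2: h(172,741)=(172*31+741)%997=91 [pair 0] h(401,401)=(401*31+401)%997=868 [pair 1] -> [91, 868]
  Sibling for proof at L1: 741
L3: h(91,868)=(91*31+868)%997=698 [pair 0] -> [698]
  Sibling for proof at L2: 868
Root: 698
Proof path (sibling hashes from leaf to root): [36, 741, 868]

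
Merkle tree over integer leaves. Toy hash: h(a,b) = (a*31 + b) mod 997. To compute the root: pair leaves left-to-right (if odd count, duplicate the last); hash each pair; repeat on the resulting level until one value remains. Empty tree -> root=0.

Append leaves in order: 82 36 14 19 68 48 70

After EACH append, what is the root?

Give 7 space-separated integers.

After append 82 (leaves=[82]):
  L0: [82]
  root=82
After append 36 (leaves=[82, 36]):
  L0: [82, 36]
  L1: h(82,36)=(82*31+36)%997=584 -> [584]
  root=584
After append 14 (leaves=[82, 36, 14]):
  L0: [82, 36, 14]
  L1: h(82,36)=(82*31+36)%997=584 h(14,14)=(14*31+14)%997=448 -> [584, 448]
  L2: h(584,448)=(584*31+448)%997=606 -> [606]
  root=606
After append 19 (leaves=[82, 36, 14, 19]):
  L0: [82, 36, 14, 19]
  L1: h(82,36)=(82*31+36)%997=584 h(14,19)=(14*31+19)%997=453 -> [584, 453]
  L2: h(584,453)=(584*31+453)%997=611 -> [611]
  root=611
After append 68 (leaves=[82, 36, 14, 19, 68]):
  L0: [82, 36, 14, 19, 68]
  L1: h(82,36)=(82*31+36)%997=584 h(14,19)=(14*31+19)%997=453 h(68,68)=(68*31+68)%997=182 -> [584, 453, 182]
  L2: h(584,453)=(584*31+453)%997=611 h(182,182)=(182*31+182)%997=839 -> [611, 839]
  L3: h(611,839)=(611*31+839)%997=837 -> [837]
  root=837
After append 48 (leaves=[82, 36, 14, 19, 68, 48]):
  L0: [82, 36, 14, 19, 68, 48]
  L1: h(82,36)=(82*31+36)%997=584 h(14,19)=(14*31+19)%997=453 h(68,48)=(68*31+48)%997=162 -> [584, 453, 162]
  L2: h(584,453)=(584*31+453)%997=611 h(162,162)=(162*31+162)%997=199 -> [611, 199]
  L3: h(611,199)=(611*31+199)%997=197 -> [197]
  root=197
After append 70 (leaves=[82, 36, 14, 19, 68, 48, 70]):
  L0: [82, 36, 14, 19, 68, 48, 70]
  L1: h(82,36)=(82*31+36)%997=584 h(14,19)=(14*31+19)%997=453 h(68,48)=(68*31+48)%997=162 h(70,70)=(70*31+70)%997=246 -> [584, 453, 162, 246]
  L2: h(584,453)=(584*31+453)%997=611 h(162,246)=(162*31+246)%997=283 -> [611, 283]
  L3: h(611,283)=(611*31+283)%997=281 -> [281]
  root=281

Answer: 82 584 606 611 837 197 281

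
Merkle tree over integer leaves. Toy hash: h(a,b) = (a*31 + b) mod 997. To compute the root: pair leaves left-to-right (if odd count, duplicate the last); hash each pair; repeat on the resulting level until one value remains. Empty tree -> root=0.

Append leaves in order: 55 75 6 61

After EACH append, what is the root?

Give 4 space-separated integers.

After append 55 (leaves=[55]):
  L0: [55]
  root=55
After append 75 (leaves=[55, 75]):
  L0: [55, 75]
  L1: h(55,75)=(55*31+75)%997=783 -> [783]
  root=783
After append 6 (leaves=[55, 75, 6]):
  L0: [55, 75, 6]
  L1: h(55,75)=(55*31+75)%997=783 h(6,6)=(6*31+6)%997=192 -> [783, 192]
  L2: h(783,192)=(783*31+192)%997=537 -> [537]
  root=537
After append 61 (leaves=[55, 75, 6, 61]):
  L0: [55, 75, 6, 61]
  L1: h(55,75)=(55*31+75)%997=783 h(6,61)=(6*31+61)%997=247 -> [783, 247]
  L2: h(783,247)=(783*31+247)%997=592 -> [592]
  root=592

Answer: 55 783 537 592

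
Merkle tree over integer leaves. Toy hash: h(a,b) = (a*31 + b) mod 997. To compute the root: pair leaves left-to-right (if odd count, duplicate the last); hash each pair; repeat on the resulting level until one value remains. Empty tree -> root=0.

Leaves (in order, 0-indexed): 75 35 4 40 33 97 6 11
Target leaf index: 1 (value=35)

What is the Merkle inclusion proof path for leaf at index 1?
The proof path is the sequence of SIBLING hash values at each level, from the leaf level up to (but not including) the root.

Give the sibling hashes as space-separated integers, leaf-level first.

L0 (leaves): [75, 35, 4, 40, 33, 97, 6, 11], target index=1
L1: h(75,35)=(75*31+35)%997=366 [pair 0] h(4,40)=(4*31+40)%997=164 [pair 1] h(33,97)=(33*31+97)%997=123 [pair 2] h(6,11)=(6*31+11)%997=197 [pair 3] -> [366, 164, 123, 197]
  Sibling for proof at L0: 75
L2: h(366,164)=(366*31+164)%997=543 [pair 0] h(123,197)=(123*31+197)%997=22 [pair 1] -> [543, 22]
  Sibling for proof at L1: 164
L3: h(543,22)=(543*31+22)%997=903 [pair 0] -> [903]
  Sibling for proof at L2: 22
Root: 903
Proof path (sibling hashes from leaf to root): [75, 164, 22]

Answer: 75 164 22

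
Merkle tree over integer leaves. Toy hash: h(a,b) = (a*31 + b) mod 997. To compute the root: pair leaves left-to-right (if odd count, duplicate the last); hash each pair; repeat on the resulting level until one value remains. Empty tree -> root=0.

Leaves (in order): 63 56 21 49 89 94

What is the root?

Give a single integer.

L0: [63, 56, 21, 49, 89, 94]
L1: h(63,56)=(63*31+56)%997=15 h(21,49)=(21*31+49)%997=700 h(89,94)=(89*31+94)%997=859 -> [15, 700, 859]
L2: h(15,700)=(15*31+700)%997=168 h(859,859)=(859*31+859)%997=569 -> [168, 569]
L3: h(168,569)=(168*31+569)%997=792 -> [792]

Answer: 792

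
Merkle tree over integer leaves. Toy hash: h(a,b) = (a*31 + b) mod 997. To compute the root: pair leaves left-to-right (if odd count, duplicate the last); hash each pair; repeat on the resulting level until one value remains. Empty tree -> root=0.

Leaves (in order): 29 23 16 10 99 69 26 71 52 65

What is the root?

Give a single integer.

L0: [29, 23, 16, 10, 99, 69, 26, 71, 52, 65]
L1: h(29,23)=(29*31+23)%997=922 h(16,10)=(16*31+10)%997=506 h(99,69)=(99*31+69)%997=147 h(26,71)=(26*31+71)%997=877 h(52,65)=(52*31+65)%997=680 -> [922, 506, 147, 877, 680]
L2: h(922,506)=(922*31+506)%997=175 h(147,877)=(147*31+877)%997=449 h(680,680)=(680*31+680)%997=823 -> [175, 449, 823]
L3: h(175,449)=(175*31+449)%997=889 h(823,823)=(823*31+823)%997=414 -> [889, 414]
L4: h(889,414)=(889*31+414)%997=57 -> [57]

Answer: 57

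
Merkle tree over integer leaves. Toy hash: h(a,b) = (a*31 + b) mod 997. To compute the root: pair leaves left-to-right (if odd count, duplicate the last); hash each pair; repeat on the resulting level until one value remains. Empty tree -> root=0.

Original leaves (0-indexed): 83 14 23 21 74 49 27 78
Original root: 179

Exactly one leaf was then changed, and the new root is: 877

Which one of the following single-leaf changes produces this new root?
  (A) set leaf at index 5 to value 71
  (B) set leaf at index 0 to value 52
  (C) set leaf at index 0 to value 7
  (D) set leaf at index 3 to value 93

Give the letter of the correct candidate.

Original leaves: [83, 14, 23, 21, 74, 49, 27, 78]
Target new root: 877
Try each candidate change and compute the resulting root:
Candidate A: set leaf[5] = 71 -> leaves = [83, 14, 23, 21, 74, 71, 27, 78]
  L0: [83, 14, 23, 21, 74, 71, 27, 78]
  L1: h(83,14)=(83*31+14)%997=593 h(23,21)=(23*31+21)%997=734 h(74,71)=(74*31+71)%997=371 h(27,78)=(27*31+78)%997=915 -> [593, 734, 371, 915]
  L2: h(593,734)=(593*31+734)%997=174 h(371,915)=(371*31+915)%997=452 -> [174, 452]
  L3: h(174,452)=(174*31+452)%997=861 -> [861]
  root = 861 != target 877
Candidate B: set leaf[0] = 52 -> leaves = [52, 14, 23, 21, 74, 49, 27, 78]
  L0: [52, 14, 23, 21, 74, 49, 27, 78]
  L1: h(52,14)=(52*31+14)%997=629 h(23,21)=(23*31+21)%997=734 h(74,49)=(74*31+49)%997=349 h(27,78)=(27*31+78)%997=915 -> [629, 734, 349, 915]
  L2: h(629,734)=(629*31+734)%997=293 h(349,915)=(349*31+915)%997=767 -> [293, 767]
  L3: h(293,767)=(293*31+767)%997=877 -> [877]
  root = 877 == target 877  ** MATCH **
Candidate C: set leaf[0] = 7 -> leaves = [7, 14, 23, 21, 74, 49, 27, 78]
  L0: [7, 14, 23, 21, 74, 49, 27, 78]
  L1: h(7,14)=(7*31+14)%997=231 h(23,21)=(23*31+21)%997=734 h(74,49)=(74*31+49)%997=349 h(27,78)=(27*31+78)%997=915 -> [231, 734, 349, 915]
  L2: h(231,734)=(231*31+734)%997=916 h(349,915)=(349*31+915)%997=767 -> [916, 767]
  L3: h(916,767)=(916*31+767)%997=250 -> [250]
  root = 250 != target 877
Candidate D: set leaf[3] = 93 -> leaves = [83, 14, 23, 93, 74, 49, 27, 78]
  L0: [83, 14, 23, 93, 74, 49, 27, 78]
  L1: h(83,14)=(83*31+14)%997=593 h(23,93)=(23*31+93)%997=806 h(74,49)=(74*31+49)%997=349 h(27,78)=(27*31+78)%997=915 -> [593, 806, 349, 915]
  L2: h(593,806)=(593*31+806)%997=246 h(349,915)=(349*31+915)%997=767 -> [246, 767]
  L3: h(246,767)=(246*31+767)%997=417 -> [417]
  root = 417 != target 877
Candidate B produces the target root.

Answer: B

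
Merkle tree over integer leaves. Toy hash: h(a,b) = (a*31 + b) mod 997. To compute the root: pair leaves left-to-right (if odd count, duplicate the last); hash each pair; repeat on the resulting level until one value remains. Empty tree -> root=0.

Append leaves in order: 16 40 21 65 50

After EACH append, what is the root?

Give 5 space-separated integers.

After append 16 (leaves=[16]):
  L0: [16]
  root=16
After append 40 (leaves=[16, 40]):
  L0: [16, 40]
  L1: h(16,40)=(16*31+40)%997=536 -> [536]
  root=536
After append 21 (leaves=[16, 40, 21]):
  L0: [16, 40, 21]
  L1: h(16,40)=(16*31+40)%997=536 h(21,21)=(21*31+21)%997=672 -> [536, 672]
  L2: h(536,672)=(536*31+672)%997=339 -> [339]
  root=339
After append 65 (leaves=[16, 40, 21, 65]):
  L0: [16, 40, 21, 65]
  L1: h(16,40)=(16*31+40)%997=536 h(21,65)=(21*31+65)%997=716 -> [536, 716]
  L2: h(536,716)=(536*31+716)%997=383 -> [383]
  root=383
After append 50 (leaves=[16, 40, 21, 65, 50]):
  L0: [16, 40, 21, 65, 50]
  L1: h(16,40)=(16*31+40)%997=536 h(21,65)=(21*31+65)%997=716 h(50,50)=(50*31+50)%997=603 -> [536, 716, 603]
  L2: h(536,716)=(536*31+716)%997=383 h(603,603)=(603*31+603)%997=353 -> [383, 353]
  L3: h(383,353)=(383*31+353)%997=262 -> [262]
  root=262

Answer: 16 536 339 383 262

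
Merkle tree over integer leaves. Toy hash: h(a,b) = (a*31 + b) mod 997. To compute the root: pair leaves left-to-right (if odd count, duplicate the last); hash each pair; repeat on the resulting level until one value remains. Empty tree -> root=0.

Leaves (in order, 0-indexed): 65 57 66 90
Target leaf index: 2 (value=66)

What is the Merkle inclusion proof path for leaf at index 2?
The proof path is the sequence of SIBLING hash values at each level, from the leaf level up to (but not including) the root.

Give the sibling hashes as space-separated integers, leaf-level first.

L0 (leaves): [65, 57, 66, 90], target index=2
L1: h(65,57)=(65*31+57)%997=78 [pair 0] h(66,90)=(66*31+90)%997=142 [pair 1] -> [78, 142]
  Sibling for proof at L0: 90
L2: h(78,142)=(78*31+142)%997=566 [pair 0] -> [566]
  Sibling for proof at L1: 78
Root: 566
Proof path (sibling hashes from leaf to root): [90, 78]

Answer: 90 78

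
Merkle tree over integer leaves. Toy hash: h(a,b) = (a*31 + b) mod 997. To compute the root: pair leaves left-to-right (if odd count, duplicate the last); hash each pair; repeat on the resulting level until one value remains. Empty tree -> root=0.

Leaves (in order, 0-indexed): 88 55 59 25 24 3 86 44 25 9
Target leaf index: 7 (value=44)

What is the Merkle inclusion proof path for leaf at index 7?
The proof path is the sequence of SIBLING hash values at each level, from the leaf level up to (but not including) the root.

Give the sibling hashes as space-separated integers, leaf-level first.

Answer: 86 747 391 231

Derivation:
L0 (leaves): [88, 55, 59, 25, 24, 3, 86, 44, 25, 9], target index=7
L1: h(88,55)=(88*31+55)%997=789 [pair 0] h(59,25)=(59*31+25)%997=857 [pair 1] h(24,3)=(24*31+3)%997=747 [pair 2] h(86,44)=(86*31+44)%997=716 [pair 3] h(25,9)=(25*31+9)%997=784 [pair 4] -> [789, 857, 747, 716, 784]
  Sibling for proof at L0: 86
L2: h(789,857)=(789*31+857)%997=391 [pair 0] h(747,716)=(747*31+716)%997=942 [pair 1] h(784,784)=(784*31+784)%997=163 [pair 2] -> [391, 942, 163]
  Sibling for proof at L1: 747
L3: h(391,942)=(391*31+942)%997=102 [pair 0] h(163,163)=(163*31+163)%997=231 [pair 1] -> [102, 231]
  Sibling for proof at L2: 391
L4: h(102,231)=(102*31+231)%997=402 [pair 0] -> [402]
  Sibling for proof at L3: 231
Root: 402
Proof path (sibling hashes from leaf to root): [86, 747, 391, 231]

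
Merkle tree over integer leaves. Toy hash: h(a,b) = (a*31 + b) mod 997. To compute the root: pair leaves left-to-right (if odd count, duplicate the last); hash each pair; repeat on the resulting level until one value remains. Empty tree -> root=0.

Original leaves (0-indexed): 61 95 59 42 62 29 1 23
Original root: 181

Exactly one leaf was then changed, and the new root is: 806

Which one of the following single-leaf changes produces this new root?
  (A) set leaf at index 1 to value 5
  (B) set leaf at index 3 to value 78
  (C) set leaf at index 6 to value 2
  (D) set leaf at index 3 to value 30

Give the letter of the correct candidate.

Answer: D

Derivation:
Original leaves: [61, 95, 59, 42, 62, 29, 1, 23]
Target new root: 806
Try each candidate change and compute the resulting root:
Candidate A: set leaf[1] = 5 -> leaves = [61, 5, 59, 42, 62, 29, 1, 23]
  L0: [61, 5, 59, 42, 62, 29, 1, 23]
  L1: h(61,5)=(61*31+5)%997=899 h(59,42)=(59*31+42)%997=874 h(62,29)=(62*31+29)%997=954 h(1,23)=(1*31+23)%997=54 -> [899, 874, 954, 54]
  L2: h(899,874)=(899*31+874)%997=827 h(954,54)=(954*31+54)%997=715 -> [827, 715]
  L3: h(827,715)=(827*31+715)%997=430 -> [430]
  root = 430 != target 806
Candidate B: set leaf[3] = 78 -> leaves = [61, 95, 59, 78, 62, 29, 1, 23]
  L0: [61, 95, 59, 78, 62, 29, 1, 23]
  L1: h(61,95)=(61*31+95)%997=989 h(59,78)=(59*31+78)%997=910 h(62,29)=(62*31+29)%997=954 h(1,23)=(1*31+23)%997=54 -> [989, 910, 954, 54]
  L2: h(989,910)=(989*31+910)%997=662 h(954,54)=(954*31+54)%997=715 -> [662, 715]
  L3: h(662,715)=(662*31+715)%997=300 -> [300]
  root = 300 != target 806
Candidate C: set leaf[6] = 2 -> leaves = [61, 95, 59, 42, 62, 29, 2, 23]
  L0: [61, 95, 59, 42, 62, 29, 2, 23]
  L1: h(61,95)=(61*31+95)%997=989 h(59,42)=(59*31+42)%997=874 h(62,29)=(62*31+29)%997=954 h(2,23)=(2*31+23)%997=85 -> [989, 874, 954, 85]
  L2: h(989,874)=(989*31+874)%997=626 h(954,85)=(954*31+85)%997=746 -> [626, 746]
  L3: h(626,746)=(626*31+746)%997=212 -> [212]
  root = 212 != target 806
Candidate D: set leaf[3] = 30 -> leaves = [61, 95, 59, 30, 62, 29, 1, 23]
  L0: [61, 95, 59, 30, 62, 29, 1, 23]
  L1: h(61,95)=(61*31+95)%997=989 h(59,30)=(59*31+30)%997=862 h(62,29)=(62*31+29)%997=954 h(1,23)=(1*31+23)%997=54 -> [989, 862, 954, 54]
  L2: h(989,862)=(989*31+862)%997=614 h(954,54)=(954*31+54)%997=715 -> [614, 715]
  L3: h(614,715)=(614*31+715)%997=806 -> [806]
  root = 806 == target 806  ** MATCH **
Candidate D produces the target root.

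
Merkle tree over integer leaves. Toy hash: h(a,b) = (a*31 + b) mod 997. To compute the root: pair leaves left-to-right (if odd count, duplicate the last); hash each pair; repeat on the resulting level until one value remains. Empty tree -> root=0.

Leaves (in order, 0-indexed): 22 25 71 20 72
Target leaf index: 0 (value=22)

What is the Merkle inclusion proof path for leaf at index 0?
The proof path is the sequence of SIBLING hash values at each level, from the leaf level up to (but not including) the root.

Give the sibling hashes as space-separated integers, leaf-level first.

Answer: 25 227 947

Derivation:
L0 (leaves): [22, 25, 71, 20, 72], target index=0
L1: h(22,25)=(22*31+25)%997=707 [pair 0] h(71,20)=(71*31+20)%997=227 [pair 1] h(72,72)=(72*31+72)%997=310 [pair 2] -> [707, 227, 310]
  Sibling for proof at L0: 25
L2: h(707,227)=(707*31+227)%997=210 [pair 0] h(310,310)=(310*31+310)%997=947 [pair 1] -> [210, 947]
  Sibling for proof at L1: 227
L3: h(210,947)=(210*31+947)%997=478 [pair 0] -> [478]
  Sibling for proof at L2: 947
Root: 478
Proof path (sibling hashes from leaf to root): [25, 227, 947]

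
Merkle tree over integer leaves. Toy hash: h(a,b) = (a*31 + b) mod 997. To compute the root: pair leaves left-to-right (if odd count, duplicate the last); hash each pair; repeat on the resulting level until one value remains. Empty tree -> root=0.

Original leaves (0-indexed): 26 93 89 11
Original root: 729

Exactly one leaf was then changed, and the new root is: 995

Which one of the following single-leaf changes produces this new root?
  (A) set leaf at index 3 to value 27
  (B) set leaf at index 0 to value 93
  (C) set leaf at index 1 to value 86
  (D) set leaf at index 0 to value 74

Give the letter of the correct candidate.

Original leaves: [26, 93, 89, 11]
Target new root: 995
Try each candidate change and compute the resulting root:
Candidate A: set leaf[3] = 27 -> leaves = [26, 93, 89, 27]
  L0: [26, 93, 89, 27]
  L1: h(26,93)=(26*31+93)%997=899 h(89,27)=(89*31+27)%997=792 -> [899, 792]
  L2: h(899,792)=(899*31+792)%997=745 -> [745]
  root = 745 != target 995
Candidate B: set leaf[0] = 93 -> leaves = [93, 93, 89, 11]
  L0: [93, 93, 89, 11]
  L1: h(93,93)=(93*31+93)%997=982 h(89,11)=(89*31+11)%997=776 -> [982, 776]
  L2: h(982,776)=(982*31+776)%997=311 -> [311]
  root = 311 != target 995
Candidate C: set leaf[1] = 86 -> leaves = [26, 86, 89, 11]
  L0: [26, 86, 89, 11]
  L1: h(26,86)=(26*31+86)%997=892 h(89,11)=(89*31+11)%997=776 -> [892, 776]
  L2: h(892,776)=(892*31+776)%997=512 -> [512]
  root = 512 != target 995
Candidate D: set leaf[0] = 74 -> leaves = [74, 93, 89, 11]
  L0: [74, 93, 89, 11]
  L1: h(74,93)=(74*31+93)%997=393 h(89,11)=(89*31+11)%997=776 -> [393, 776]
  L2: h(393,776)=(393*31+776)%997=995 -> [995]
  root = 995 == target 995  ** MATCH **
Candidate D produces the target root.

Answer: D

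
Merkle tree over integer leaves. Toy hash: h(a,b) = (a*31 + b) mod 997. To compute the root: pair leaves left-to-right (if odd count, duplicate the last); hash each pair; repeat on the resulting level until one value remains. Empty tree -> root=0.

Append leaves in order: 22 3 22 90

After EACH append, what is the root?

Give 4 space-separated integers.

After append 22 (leaves=[22]):
  L0: [22]
  root=22
After append 3 (leaves=[22, 3]):
  L0: [22, 3]
  L1: h(22,3)=(22*31+3)%997=685 -> [685]
  root=685
After append 22 (leaves=[22, 3, 22]):
  L0: [22, 3, 22]
  L1: h(22,3)=(22*31+3)%997=685 h(22,22)=(22*31+22)%997=704 -> [685, 704]
  L2: h(685,704)=(685*31+704)%997=5 -> [5]
  root=5
After append 90 (leaves=[22, 3, 22, 90]):
  L0: [22, 3, 22, 90]
  L1: h(22,3)=(22*31+3)%997=685 h(22,90)=(22*31+90)%997=772 -> [685, 772]
  L2: h(685,772)=(685*31+772)%997=73 -> [73]
  root=73

Answer: 22 685 5 73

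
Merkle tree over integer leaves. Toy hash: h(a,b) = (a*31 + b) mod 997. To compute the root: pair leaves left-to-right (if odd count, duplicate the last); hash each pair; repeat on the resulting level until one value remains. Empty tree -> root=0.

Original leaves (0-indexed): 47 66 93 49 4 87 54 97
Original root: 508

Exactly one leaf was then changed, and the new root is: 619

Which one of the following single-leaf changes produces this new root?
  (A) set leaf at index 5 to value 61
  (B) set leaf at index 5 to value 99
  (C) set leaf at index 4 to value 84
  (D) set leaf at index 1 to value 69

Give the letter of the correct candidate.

Original leaves: [47, 66, 93, 49, 4, 87, 54, 97]
Target new root: 619
Try each candidate change and compute the resulting root:
Candidate A: set leaf[5] = 61 -> leaves = [47, 66, 93, 49, 4, 61, 54, 97]
  L0: [47, 66, 93, 49, 4, 61, 54, 97]
  L1: h(47,66)=(47*31+66)%997=526 h(93,49)=(93*31+49)%997=938 h(4,61)=(4*31+61)%997=185 h(54,97)=(54*31+97)%997=774 -> [526, 938, 185, 774]
  L2: h(526,938)=(526*31+938)%997=295 h(185,774)=(185*31+774)%997=527 -> [295, 527]
  L3: h(295,527)=(295*31+527)%997=699 -> [699]
  root = 699 != target 619
Candidate B: set leaf[5] = 99 -> leaves = [47, 66, 93, 49, 4, 99, 54, 97]
  L0: [47, 66, 93, 49, 4, 99, 54, 97]
  L1: h(47,66)=(47*31+66)%997=526 h(93,49)=(93*31+49)%997=938 h(4,99)=(4*31+99)%997=223 h(54,97)=(54*31+97)%997=774 -> [526, 938, 223, 774]
  L2: h(526,938)=(526*31+938)%997=295 h(223,774)=(223*31+774)%997=708 -> [295, 708]
  L3: h(295,708)=(295*31+708)%997=880 -> [880]
  root = 880 != target 619
Candidate C: set leaf[4] = 84 -> leaves = [47, 66, 93, 49, 84, 87, 54, 97]
  L0: [47, 66, 93, 49, 84, 87, 54, 97]
  L1: h(47,66)=(47*31+66)%997=526 h(93,49)=(93*31+49)%997=938 h(84,87)=(84*31+87)%997=697 h(54,97)=(54*31+97)%997=774 -> [526, 938, 697, 774]
  L2: h(526,938)=(526*31+938)%997=295 h(697,774)=(697*31+774)%997=447 -> [295, 447]
  L3: h(295,447)=(295*31+447)%997=619 -> [619]
  root = 619 == target 619  ** MATCH **
Candidate D: set leaf[1] = 69 -> leaves = [47, 69, 93, 49, 4, 87, 54, 97]
  L0: [47, 69, 93, 49, 4, 87, 54, 97]
  L1: h(47,69)=(47*31+69)%997=529 h(93,49)=(93*31+49)%997=938 h(4,87)=(4*31+87)%997=211 h(54,97)=(54*31+97)%997=774 -> [529, 938, 211, 774]
  L2: h(529,938)=(529*31+938)%997=388 h(211,774)=(211*31+774)%997=336 -> [388, 336]
  L3: h(388,336)=(388*31+336)%997=400 -> [400]
  root = 400 != target 619
Candidate C produces the target root.

Answer: C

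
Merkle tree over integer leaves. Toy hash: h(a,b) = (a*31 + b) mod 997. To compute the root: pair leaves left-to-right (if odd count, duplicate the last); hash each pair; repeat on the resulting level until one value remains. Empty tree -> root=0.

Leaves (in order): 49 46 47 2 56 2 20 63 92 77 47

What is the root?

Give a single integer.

Answer: 585

Derivation:
L0: [49, 46, 47, 2, 56, 2, 20, 63, 92, 77, 47]
L1: h(49,46)=(49*31+46)%997=568 h(47,2)=(47*31+2)%997=462 h(56,2)=(56*31+2)%997=741 h(20,63)=(20*31+63)%997=683 h(92,77)=(92*31+77)%997=935 h(47,47)=(47*31+47)%997=507 -> [568, 462, 741, 683, 935, 507]
L2: h(568,462)=(568*31+462)%997=124 h(741,683)=(741*31+683)%997=723 h(935,507)=(935*31+507)%997=579 -> [124, 723, 579]
L3: h(124,723)=(124*31+723)%997=579 h(579,579)=(579*31+579)%997=582 -> [579, 582]
L4: h(579,582)=(579*31+582)%997=585 -> [585]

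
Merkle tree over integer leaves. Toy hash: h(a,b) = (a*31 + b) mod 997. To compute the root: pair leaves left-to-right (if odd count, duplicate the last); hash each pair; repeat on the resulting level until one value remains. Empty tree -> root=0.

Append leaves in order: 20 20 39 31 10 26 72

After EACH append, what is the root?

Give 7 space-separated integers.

Answer: 20 640 151 143 715 230 204

Derivation:
After append 20 (leaves=[20]):
  L0: [20]
  root=20
After append 20 (leaves=[20, 20]):
  L0: [20, 20]
  L1: h(20,20)=(20*31+20)%997=640 -> [640]
  root=640
After append 39 (leaves=[20, 20, 39]):
  L0: [20, 20, 39]
  L1: h(20,20)=(20*31+20)%997=640 h(39,39)=(39*31+39)%997=251 -> [640, 251]
  L2: h(640,251)=(640*31+251)%997=151 -> [151]
  root=151
After append 31 (leaves=[20, 20, 39, 31]):
  L0: [20, 20, 39, 31]
  L1: h(20,20)=(20*31+20)%997=640 h(39,31)=(39*31+31)%997=243 -> [640, 243]
  L2: h(640,243)=(640*31+243)%997=143 -> [143]
  root=143
After append 10 (leaves=[20, 20, 39, 31, 10]):
  L0: [20, 20, 39, 31, 10]
  L1: h(20,20)=(20*31+20)%997=640 h(39,31)=(39*31+31)%997=243 h(10,10)=(10*31+10)%997=320 -> [640, 243, 320]
  L2: h(640,243)=(640*31+243)%997=143 h(320,320)=(320*31+320)%997=270 -> [143, 270]
  L3: h(143,270)=(143*31+270)%997=715 -> [715]
  root=715
After append 26 (leaves=[20, 20, 39, 31, 10, 26]):
  L0: [20, 20, 39, 31, 10, 26]
  L1: h(20,20)=(20*31+20)%997=640 h(39,31)=(39*31+31)%997=243 h(10,26)=(10*31+26)%997=336 -> [640, 243, 336]
  L2: h(640,243)=(640*31+243)%997=143 h(336,336)=(336*31+336)%997=782 -> [143, 782]
  L3: h(143,782)=(143*31+782)%997=230 -> [230]
  root=230
After append 72 (leaves=[20, 20, 39, 31, 10, 26, 72]):
  L0: [20, 20, 39, 31, 10, 26, 72]
  L1: h(20,20)=(20*31+20)%997=640 h(39,31)=(39*31+31)%997=243 h(10,26)=(10*31+26)%997=336 h(72,72)=(72*31+72)%997=310 -> [640, 243, 336, 310]
  L2: h(640,243)=(640*31+243)%997=143 h(336,310)=(336*31+310)%997=756 -> [143, 756]
  L3: h(143,756)=(143*31+756)%997=204 -> [204]
  root=204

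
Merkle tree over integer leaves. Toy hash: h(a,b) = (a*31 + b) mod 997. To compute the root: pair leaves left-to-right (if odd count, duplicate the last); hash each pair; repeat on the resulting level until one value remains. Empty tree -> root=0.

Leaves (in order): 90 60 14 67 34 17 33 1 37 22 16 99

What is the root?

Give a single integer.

L0: [90, 60, 14, 67, 34, 17, 33, 1, 37, 22, 16, 99]
L1: h(90,60)=(90*31+60)%997=856 h(14,67)=(14*31+67)%997=501 h(34,17)=(34*31+17)%997=74 h(33,1)=(33*31+1)%997=27 h(37,22)=(37*31+22)%997=172 h(16,99)=(16*31+99)%997=595 -> [856, 501, 74, 27, 172, 595]
L2: h(856,501)=(856*31+501)%997=118 h(74,27)=(74*31+27)%997=327 h(172,595)=(172*31+595)%997=942 -> [118, 327, 942]
L3: h(118,327)=(118*31+327)%997=994 h(942,942)=(942*31+942)%997=234 -> [994, 234]
L4: h(994,234)=(994*31+234)%997=141 -> [141]

Answer: 141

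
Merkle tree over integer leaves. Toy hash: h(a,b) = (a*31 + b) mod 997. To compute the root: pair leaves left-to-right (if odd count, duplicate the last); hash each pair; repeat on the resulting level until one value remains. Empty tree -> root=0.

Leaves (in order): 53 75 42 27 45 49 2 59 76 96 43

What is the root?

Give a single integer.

Answer: 443

Derivation:
L0: [53, 75, 42, 27, 45, 49, 2, 59, 76, 96, 43]
L1: h(53,75)=(53*31+75)%997=721 h(42,27)=(42*31+27)%997=332 h(45,49)=(45*31+49)%997=447 h(2,59)=(2*31+59)%997=121 h(76,96)=(76*31+96)%997=458 h(43,43)=(43*31+43)%997=379 -> [721, 332, 447, 121, 458, 379]
L2: h(721,332)=(721*31+332)%997=749 h(447,121)=(447*31+121)%997=20 h(458,379)=(458*31+379)%997=619 -> [749, 20, 619]
L3: h(749,20)=(749*31+20)%997=308 h(619,619)=(619*31+619)%997=865 -> [308, 865]
L4: h(308,865)=(308*31+865)%997=443 -> [443]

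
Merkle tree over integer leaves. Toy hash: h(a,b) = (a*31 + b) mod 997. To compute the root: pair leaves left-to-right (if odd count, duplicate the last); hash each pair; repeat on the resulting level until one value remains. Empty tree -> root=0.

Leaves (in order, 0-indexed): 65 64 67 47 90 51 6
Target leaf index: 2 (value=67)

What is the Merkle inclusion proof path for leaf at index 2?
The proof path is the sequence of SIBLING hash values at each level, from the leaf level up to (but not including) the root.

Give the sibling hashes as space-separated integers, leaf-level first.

Answer: 47 85 527

Derivation:
L0 (leaves): [65, 64, 67, 47, 90, 51, 6], target index=2
L1: h(65,64)=(65*31+64)%997=85 [pair 0] h(67,47)=(67*31+47)%997=130 [pair 1] h(90,51)=(90*31+51)%997=847 [pair 2] h(6,6)=(6*31+6)%997=192 [pair 3] -> [85, 130, 847, 192]
  Sibling for proof at L0: 47
L2: h(85,130)=(85*31+130)%997=771 [pair 0] h(847,192)=(847*31+192)%997=527 [pair 1] -> [771, 527]
  Sibling for proof at L1: 85
L3: h(771,527)=(771*31+527)%997=500 [pair 0] -> [500]
  Sibling for proof at L2: 527
Root: 500
Proof path (sibling hashes from leaf to root): [47, 85, 527]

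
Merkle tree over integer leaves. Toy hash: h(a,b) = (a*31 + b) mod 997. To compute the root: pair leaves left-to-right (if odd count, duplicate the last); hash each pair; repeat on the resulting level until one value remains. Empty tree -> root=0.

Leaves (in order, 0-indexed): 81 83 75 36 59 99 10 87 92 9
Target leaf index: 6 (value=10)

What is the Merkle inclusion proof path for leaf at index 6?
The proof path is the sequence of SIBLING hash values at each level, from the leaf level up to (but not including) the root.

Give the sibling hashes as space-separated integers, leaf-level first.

L0 (leaves): [81, 83, 75, 36, 59, 99, 10, 87, 92, 9], target index=6
L1: h(81,83)=(81*31+83)%997=600 [pair 0] h(75,36)=(75*31+36)%997=367 [pair 1] h(59,99)=(59*31+99)%997=931 [pair 2] h(10,87)=(10*31+87)%997=397 [pair 3] h(92,9)=(92*31+9)%997=867 [pair 4] -> [600, 367, 931, 397, 867]
  Sibling for proof at L0: 87
L2: h(600,367)=(600*31+367)%997=24 [pair 0] h(931,397)=(931*31+397)%997=345 [pair 1] h(867,867)=(867*31+867)%997=825 [pair 2] -> [24, 345, 825]
  Sibling for proof at L1: 931
L3: h(24,345)=(24*31+345)%997=92 [pair 0] h(825,825)=(825*31+825)%997=478 [pair 1] -> [92, 478]
  Sibling for proof at L2: 24
L4: h(92,478)=(92*31+478)%997=339 [pair 0] -> [339]
  Sibling for proof at L3: 478
Root: 339
Proof path (sibling hashes from leaf to root): [87, 931, 24, 478]

Answer: 87 931 24 478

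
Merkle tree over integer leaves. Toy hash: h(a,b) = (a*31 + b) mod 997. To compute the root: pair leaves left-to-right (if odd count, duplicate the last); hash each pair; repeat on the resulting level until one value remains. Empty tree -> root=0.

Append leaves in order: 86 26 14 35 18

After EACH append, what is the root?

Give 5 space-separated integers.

Answer: 86 698 152 173 864

Derivation:
After append 86 (leaves=[86]):
  L0: [86]
  root=86
After append 26 (leaves=[86, 26]):
  L0: [86, 26]
  L1: h(86,26)=(86*31+26)%997=698 -> [698]
  root=698
After append 14 (leaves=[86, 26, 14]):
  L0: [86, 26, 14]
  L1: h(86,26)=(86*31+26)%997=698 h(14,14)=(14*31+14)%997=448 -> [698, 448]
  L2: h(698,448)=(698*31+448)%997=152 -> [152]
  root=152
After append 35 (leaves=[86, 26, 14, 35]):
  L0: [86, 26, 14, 35]
  L1: h(86,26)=(86*31+26)%997=698 h(14,35)=(14*31+35)%997=469 -> [698, 469]
  L2: h(698,469)=(698*31+469)%997=173 -> [173]
  root=173
After append 18 (leaves=[86, 26, 14, 35, 18]):
  L0: [86, 26, 14, 35, 18]
  L1: h(86,26)=(86*31+26)%997=698 h(14,35)=(14*31+35)%997=469 h(18,18)=(18*31+18)%997=576 -> [698, 469, 576]
  L2: h(698,469)=(698*31+469)%997=173 h(576,576)=(576*31+576)%997=486 -> [173, 486]
  L3: h(173,486)=(173*31+486)%997=864 -> [864]
  root=864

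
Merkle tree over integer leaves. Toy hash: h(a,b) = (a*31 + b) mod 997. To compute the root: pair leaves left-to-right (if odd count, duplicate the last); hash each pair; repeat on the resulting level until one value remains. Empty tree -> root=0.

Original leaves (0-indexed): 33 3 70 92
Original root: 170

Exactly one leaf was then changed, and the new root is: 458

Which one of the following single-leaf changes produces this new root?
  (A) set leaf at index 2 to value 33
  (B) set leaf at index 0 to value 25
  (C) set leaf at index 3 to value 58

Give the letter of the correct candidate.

Answer: B

Derivation:
Original leaves: [33, 3, 70, 92]
Target new root: 458
Try each candidate change and compute the resulting root:
Candidate A: set leaf[2] = 33 -> leaves = [33, 3, 33, 92]
  L0: [33, 3, 33, 92]
  L1: h(33,3)=(33*31+3)%997=29 h(33,92)=(33*31+92)%997=118 -> [29, 118]
  L2: h(29,118)=(29*31+118)%997=20 -> [20]
  root = 20 != target 458
Candidate B: set leaf[0] = 25 -> leaves = [25, 3, 70, 92]
  L0: [25, 3, 70, 92]
  L1: h(25,3)=(25*31+3)%997=778 h(70,92)=(70*31+92)%997=268 -> [778, 268]
  L2: h(778,268)=(778*31+268)%997=458 -> [458]
  root = 458 == target 458  ** MATCH **
Candidate C: set leaf[3] = 58 -> leaves = [33, 3, 70, 58]
  L0: [33, 3, 70, 58]
  L1: h(33,3)=(33*31+3)%997=29 h(70,58)=(70*31+58)%997=234 -> [29, 234]
  L2: h(29,234)=(29*31+234)%997=136 -> [136]
  root = 136 != target 458
Candidate B produces the target root.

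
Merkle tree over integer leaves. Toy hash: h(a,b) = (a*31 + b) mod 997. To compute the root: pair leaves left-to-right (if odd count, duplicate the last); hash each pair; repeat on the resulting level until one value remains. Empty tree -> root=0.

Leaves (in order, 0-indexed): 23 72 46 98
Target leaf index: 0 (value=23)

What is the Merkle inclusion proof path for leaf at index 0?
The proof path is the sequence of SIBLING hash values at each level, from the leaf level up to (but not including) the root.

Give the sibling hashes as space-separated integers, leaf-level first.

Answer: 72 527

Derivation:
L0 (leaves): [23, 72, 46, 98], target index=0
L1: h(23,72)=(23*31+72)%997=785 [pair 0] h(46,98)=(46*31+98)%997=527 [pair 1] -> [785, 527]
  Sibling for proof at L0: 72
L2: h(785,527)=(785*31+527)%997=934 [pair 0] -> [934]
  Sibling for proof at L1: 527
Root: 934
Proof path (sibling hashes from leaf to root): [72, 527]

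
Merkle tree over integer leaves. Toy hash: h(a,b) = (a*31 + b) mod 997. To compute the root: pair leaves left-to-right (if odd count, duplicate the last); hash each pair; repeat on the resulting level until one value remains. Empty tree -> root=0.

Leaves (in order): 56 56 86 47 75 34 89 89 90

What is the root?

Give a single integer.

L0: [56, 56, 86, 47, 75, 34, 89, 89, 90]
L1: h(56,56)=(56*31+56)%997=795 h(86,47)=(86*31+47)%997=719 h(75,34)=(75*31+34)%997=365 h(89,89)=(89*31+89)%997=854 h(90,90)=(90*31+90)%997=886 -> [795, 719, 365, 854, 886]
L2: h(795,719)=(795*31+719)%997=439 h(365,854)=(365*31+854)%997=205 h(886,886)=(886*31+886)%997=436 -> [439, 205, 436]
L3: h(439,205)=(439*31+205)%997=853 h(436,436)=(436*31+436)%997=991 -> [853, 991]
L4: h(853,991)=(853*31+991)%997=515 -> [515]

Answer: 515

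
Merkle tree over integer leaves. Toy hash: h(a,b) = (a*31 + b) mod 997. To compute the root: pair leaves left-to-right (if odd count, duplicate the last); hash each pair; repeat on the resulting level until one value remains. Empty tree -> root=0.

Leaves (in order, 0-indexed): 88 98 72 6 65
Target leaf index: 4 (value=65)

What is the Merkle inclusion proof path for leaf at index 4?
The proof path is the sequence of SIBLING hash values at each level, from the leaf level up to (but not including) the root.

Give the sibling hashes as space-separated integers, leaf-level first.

Answer: 65 86 114

Derivation:
L0 (leaves): [88, 98, 72, 6, 65], target index=4
L1: h(88,98)=(88*31+98)%997=832 [pair 0] h(72,6)=(72*31+6)%997=244 [pair 1] h(65,65)=(65*31+65)%997=86 [pair 2] -> [832, 244, 86]
  Sibling for proof at L0: 65
L2: h(832,244)=(832*31+244)%997=114 [pair 0] h(86,86)=(86*31+86)%997=758 [pair 1] -> [114, 758]
  Sibling for proof at L1: 86
L3: h(114,758)=(114*31+758)%997=304 [pair 0] -> [304]
  Sibling for proof at L2: 114
Root: 304
Proof path (sibling hashes from leaf to root): [65, 86, 114]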